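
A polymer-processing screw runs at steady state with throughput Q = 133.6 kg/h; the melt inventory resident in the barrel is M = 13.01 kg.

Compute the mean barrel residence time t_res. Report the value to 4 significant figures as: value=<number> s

Q_s = Q / 3600 = 133.6 / 3600 = 0.0371111 kg/s
Mean residence time: t_res = M/Q_s = 13.01 kg / 0.0371111 kg/s = 350.569 s

value=350.6 s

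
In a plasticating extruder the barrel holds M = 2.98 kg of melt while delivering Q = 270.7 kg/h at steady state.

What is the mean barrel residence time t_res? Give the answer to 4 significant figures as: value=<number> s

Q_s = Q / 3600 = 270.7 / 3600 = 0.0751944 kg/s
t_res = M / Q_s = 2.98 / 0.0751944 = 39.6306 s

value=39.63 s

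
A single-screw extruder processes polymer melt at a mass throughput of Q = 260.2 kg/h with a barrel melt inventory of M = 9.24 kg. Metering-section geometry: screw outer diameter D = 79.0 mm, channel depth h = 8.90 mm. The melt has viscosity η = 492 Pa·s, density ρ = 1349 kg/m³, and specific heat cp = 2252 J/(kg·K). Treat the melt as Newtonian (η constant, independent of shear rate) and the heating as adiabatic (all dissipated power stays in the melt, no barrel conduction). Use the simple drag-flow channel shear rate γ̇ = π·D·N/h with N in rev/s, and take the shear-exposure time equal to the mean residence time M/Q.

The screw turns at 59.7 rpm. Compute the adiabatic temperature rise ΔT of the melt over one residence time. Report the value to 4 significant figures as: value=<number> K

value=15.94 K

Convert throughput: Q = 260.2 kg/h = 260.2/3600 = 0.0722778 kg/s
t_res = M / Q_s = 9.24 / 0.0722778 = 127.84 s
D = 79.0 mm = 0.079 m;  h = 8.90 mm = 0.0089 m;  N = 59.7 rpm / 60 = 0.995 rev/s
γ̇ = π·D·N / h = π · 0.079 · 0.995 / 0.0089 = 27.7466 s⁻¹
Adiabatic rise: ΔT = η γ̇² t_res / (ρ cp) = 492·(27.7466)²·127.84 / (1349·2252) = 15.9394 K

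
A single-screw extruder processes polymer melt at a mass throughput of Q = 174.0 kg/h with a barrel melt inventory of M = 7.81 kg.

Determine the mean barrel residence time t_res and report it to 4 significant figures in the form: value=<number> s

Throughput in SI: Q_s = 174.0 kg/h ÷ 3600 s/h = 0.0483333 kg/s
t_res = M / Q_s = 7.81 / 0.0483333 = 161.586 s

value=161.6 s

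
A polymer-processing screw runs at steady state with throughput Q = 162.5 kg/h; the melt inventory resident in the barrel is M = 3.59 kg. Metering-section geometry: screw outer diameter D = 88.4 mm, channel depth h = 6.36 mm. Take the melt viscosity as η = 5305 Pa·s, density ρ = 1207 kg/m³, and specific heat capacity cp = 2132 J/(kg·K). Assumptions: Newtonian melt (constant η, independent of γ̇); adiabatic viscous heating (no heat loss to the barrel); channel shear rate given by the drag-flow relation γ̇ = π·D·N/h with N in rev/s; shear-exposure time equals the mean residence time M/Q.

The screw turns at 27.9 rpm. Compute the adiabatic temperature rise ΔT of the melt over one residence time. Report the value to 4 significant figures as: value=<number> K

value=67.60 K

Q_s = Q / 3600 = 162.5 / 3600 = 0.0451389 kg/s
t_res = M / Q_s = 3.59 ÷ 0.0451389 = 79.5323 s
Convert to SI: D = 0.0884 m, h = 0.00636 m, N = 27.9/60 = 0.465 rev/s
Shear rate: γ̇ = πDN/h = π·0.0884·0.465/0.00636 = 20.3048 s⁻¹
ΔT = η·γ̇²·t_res/(ρ·cp) = [5305 × 20.3048² × 79.5323] / [1207 × 2132] = 67.5975 K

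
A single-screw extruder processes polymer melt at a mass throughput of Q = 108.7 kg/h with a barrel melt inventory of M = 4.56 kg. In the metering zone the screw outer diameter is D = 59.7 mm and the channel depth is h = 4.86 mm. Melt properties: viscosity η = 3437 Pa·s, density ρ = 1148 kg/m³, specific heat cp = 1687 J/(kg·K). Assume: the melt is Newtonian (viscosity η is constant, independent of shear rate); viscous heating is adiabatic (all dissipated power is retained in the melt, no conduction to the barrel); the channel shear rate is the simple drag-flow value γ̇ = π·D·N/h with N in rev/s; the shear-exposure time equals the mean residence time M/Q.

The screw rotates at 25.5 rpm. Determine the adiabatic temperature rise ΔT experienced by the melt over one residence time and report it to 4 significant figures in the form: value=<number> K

Q_s = Q / 3600 = 108.7 / 3600 = 0.0301944 kg/s
t_res = M / Q_s = 4.56 / 0.0301944 = 151.021 s
Convert to SI: D = 0.0597 m, h = 0.00486 m, N = 25.5/60 = 0.425 rev/s
γ̇ = π D N / h = (π)(0.0597)(0.425) / 0.00486 = 16.4012 s⁻¹
Adiabatic rise: ΔT = η γ̇² t_res / (ρ cp) = 3437·(16.4012)²·151.021 / (1148·1687) = 72.0965 K

value=72.10 K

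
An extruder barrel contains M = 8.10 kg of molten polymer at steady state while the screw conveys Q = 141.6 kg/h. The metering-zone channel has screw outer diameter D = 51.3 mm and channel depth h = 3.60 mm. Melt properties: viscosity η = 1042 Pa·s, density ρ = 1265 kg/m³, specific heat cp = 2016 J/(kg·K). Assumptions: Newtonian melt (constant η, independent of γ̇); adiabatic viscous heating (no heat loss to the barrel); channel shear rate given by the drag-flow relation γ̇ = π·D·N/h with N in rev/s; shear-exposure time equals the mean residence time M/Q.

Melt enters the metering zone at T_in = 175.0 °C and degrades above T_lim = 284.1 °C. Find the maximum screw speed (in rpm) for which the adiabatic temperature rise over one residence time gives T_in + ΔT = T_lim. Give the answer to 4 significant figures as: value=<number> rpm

Convert throughput: Q = 141.6 kg/h = 141.6/3600 = 0.0393333 kg/s
Mean residence time: t_res = M/Q_s = 8.10 kg / 0.0393333 kg/s = 205.932 s
D = 51.3 mm = 0.0513 m;  h = 3.60 mm = 0.0036 m
Allowable rise: ΔT_a = T_lim − T_in = 284.1 − 175.0 = 109.1 K
γ̇_max² = ΔT_a·ρ·cp/(η·t_res) = 109.1·1265·2016/(1042·205.932) = 1296.62 s⁻²
Take the square root: γ̇_max = √(1296.62) = 36.0087 s⁻¹
Solve γ̇ = πDN/h for N: N_max = γ̇_max·h/(π·D) = 36.0087 × 0.0036 / (π × 0.0513) = 0.804345 rev/s = 48.2607 rpm

value=48.26 rpm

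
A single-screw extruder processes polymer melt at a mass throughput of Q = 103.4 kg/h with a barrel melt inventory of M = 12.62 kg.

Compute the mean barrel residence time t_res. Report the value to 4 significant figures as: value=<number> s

value=439.4 s

Q_s = Q / 3600 = 103.4 / 3600 = 0.0287222 kg/s
Mean residence time: t_res = M/Q_s = 12.62 kg / 0.0287222 kg/s = 439.381 s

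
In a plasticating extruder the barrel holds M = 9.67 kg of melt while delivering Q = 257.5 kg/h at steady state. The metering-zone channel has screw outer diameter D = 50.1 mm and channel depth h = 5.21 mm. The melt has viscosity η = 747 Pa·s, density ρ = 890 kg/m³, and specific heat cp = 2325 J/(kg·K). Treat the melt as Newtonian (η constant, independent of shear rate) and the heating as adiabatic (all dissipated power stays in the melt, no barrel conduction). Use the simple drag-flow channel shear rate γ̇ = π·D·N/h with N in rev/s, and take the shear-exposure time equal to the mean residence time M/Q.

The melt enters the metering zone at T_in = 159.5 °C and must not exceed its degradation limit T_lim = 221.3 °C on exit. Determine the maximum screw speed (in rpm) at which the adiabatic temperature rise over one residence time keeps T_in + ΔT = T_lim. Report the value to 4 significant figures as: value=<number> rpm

Q_s = Q / 3600 = 257.5 / 3600 = 0.0715278 kg/s
Mean residence time: t_res = M/Q_s = 9.67 kg / 0.0715278 kg/s = 135.192 s
Geometry in SI: D = 50.1 mm → 0.0501 m, h = 5.21 mm → 0.00521 m
Allowable rise: ΔT_a = T_lim − T_in = 221.3 − 159.5 = 61.8 K
Invert ΔT = ηγ̇²t_res/(ρcp) for γ̇: γ̇_max² = ΔT_a ρ cp / (η t_res) = 61.8·890·2325 / (747·135.192) = 1266.28 s⁻²
γ̇_max = sqrt(1266.28) = 35.5848 s⁻¹
Solve γ̇ = πDN/h for N: N_max = γ̇_max·h/(π·D) = 35.5848 × 0.00521 / (π × 0.0501) = 1.17792 rev/s = 70.675 rpm

value=70.68 rpm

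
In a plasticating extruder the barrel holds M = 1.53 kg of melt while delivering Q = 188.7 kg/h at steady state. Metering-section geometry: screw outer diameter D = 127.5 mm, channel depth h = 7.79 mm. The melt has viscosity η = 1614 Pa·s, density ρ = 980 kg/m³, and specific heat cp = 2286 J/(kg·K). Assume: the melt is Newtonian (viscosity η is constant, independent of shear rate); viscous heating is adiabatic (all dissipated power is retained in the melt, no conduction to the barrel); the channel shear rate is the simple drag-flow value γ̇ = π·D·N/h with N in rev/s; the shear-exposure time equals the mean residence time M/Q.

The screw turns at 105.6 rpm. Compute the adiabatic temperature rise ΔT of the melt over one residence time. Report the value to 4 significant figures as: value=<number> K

Q_s = Q / 3600 = 188.7 / 3600 = 0.0524167 kg/s
t_res = M / Q_s = 1.53 / 0.0524167 = 29.1892 s
Geometry in metres: D = 127.5 mm → 0.1275 m, h = 7.79 mm → 0.00779 m; screw speed N = 105.6 rpm = 1.76 rev/s
γ̇ = π D N / h = (π)(0.1275)(1.76) / 0.00779 = 90.4972 s⁻¹
ΔT = η·γ̇²·t_res/(ρ·cp) = [1614 × 90.4972² × 29.1892] / [980 × 2286] = 172.224 K

value=172.2 K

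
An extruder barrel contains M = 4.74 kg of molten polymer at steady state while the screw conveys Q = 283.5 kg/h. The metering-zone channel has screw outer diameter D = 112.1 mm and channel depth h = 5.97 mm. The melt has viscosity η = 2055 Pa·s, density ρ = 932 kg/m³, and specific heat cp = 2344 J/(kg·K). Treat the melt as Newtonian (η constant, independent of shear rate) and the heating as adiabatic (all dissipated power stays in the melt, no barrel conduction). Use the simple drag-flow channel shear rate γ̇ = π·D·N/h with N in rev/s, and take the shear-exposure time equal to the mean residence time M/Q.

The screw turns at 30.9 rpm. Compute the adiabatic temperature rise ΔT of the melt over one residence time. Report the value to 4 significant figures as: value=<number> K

value=52.26 K

Q_s = Q / 3600 = 283.5 / 3600 = 0.07875 kg/s
t_res = M / Q_s = 4.74 ÷ 0.07875 = 60.1905 s
Convert to SI: D = 0.1121 m, h = 0.00597 m, N = 30.9/60 = 0.515 rev/s
γ̇ = π·D·N / h = π · 0.1121 · 0.515 / 0.00597 = 30.38 s⁻¹
Adiabatic rise: ΔT = η γ̇² t_res / (ρ cp) = 2055·(30.38)²·60.1905 / (932·2344) = 52.2568 K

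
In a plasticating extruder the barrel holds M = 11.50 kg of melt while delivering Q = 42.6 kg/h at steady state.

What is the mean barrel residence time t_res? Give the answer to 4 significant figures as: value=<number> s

value=971.8 s

Q_s = Q / 3600 = 42.6 / 3600 = 0.0118333 kg/s
Mean residence time: t_res = M/Q_s = 11.50 kg / 0.0118333 kg/s = 971.831 s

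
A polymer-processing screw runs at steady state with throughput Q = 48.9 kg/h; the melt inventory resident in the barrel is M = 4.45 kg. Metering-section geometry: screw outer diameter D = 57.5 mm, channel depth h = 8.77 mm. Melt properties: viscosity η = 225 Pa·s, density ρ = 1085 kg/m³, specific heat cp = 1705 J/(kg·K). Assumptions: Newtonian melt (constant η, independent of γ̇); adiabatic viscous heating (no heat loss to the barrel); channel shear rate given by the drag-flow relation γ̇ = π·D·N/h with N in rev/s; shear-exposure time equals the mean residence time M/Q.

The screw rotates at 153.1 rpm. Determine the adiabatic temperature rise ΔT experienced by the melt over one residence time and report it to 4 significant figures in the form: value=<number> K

Convert throughput: Q = 48.9 kg/h = 48.9/3600 = 0.0135833 kg/s
Mean residence time: t_res = M/Q_s = 4.45 kg / 0.0135833 kg/s = 327.607 s
Geometry in metres: D = 57.5 mm → 0.0575 m, h = 8.77 mm → 0.00877 m; screw speed N = 153.1 rpm = 2.55167 rev/s
γ̇ = π·D·N / h = π · 0.0575 · 2.55167 / 0.00877 = 52.5584 s⁻¹
ΔT = η·γ̇²·t_res / (ρ·cp) = 225 · (52.5584)² · 327.607 / (1085 · 1705) = 110.069 K

value=110.1 K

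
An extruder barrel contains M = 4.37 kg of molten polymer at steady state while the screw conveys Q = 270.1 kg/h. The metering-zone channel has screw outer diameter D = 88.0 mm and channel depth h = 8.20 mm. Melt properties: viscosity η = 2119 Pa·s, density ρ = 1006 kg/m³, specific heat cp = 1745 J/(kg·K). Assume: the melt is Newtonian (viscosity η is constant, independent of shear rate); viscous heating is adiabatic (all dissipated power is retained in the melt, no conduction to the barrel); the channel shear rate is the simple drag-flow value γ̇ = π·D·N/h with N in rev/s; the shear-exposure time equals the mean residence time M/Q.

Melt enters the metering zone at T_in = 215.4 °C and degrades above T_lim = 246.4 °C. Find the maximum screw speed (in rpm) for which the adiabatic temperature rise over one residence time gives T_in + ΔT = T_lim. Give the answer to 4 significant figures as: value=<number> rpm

Convert throughput: Q = 270.1 kg/h = 270.1/3600 = 0.0750278 kg/s
t_res = M / Q_s = 4.37 / 0.0750278 = 58.2451 s
Convert to metres: D = 0.088 m, h = 0.0082 m
ΔT_a = T_lim − T_in = 246.4 − 215.4 = 31 K
γ̇_max² = ΔT_a·ρ·cp / (η·t_res) = [31 × 1006 × 1745] / [2119 × 58.2451] = 440.925 s⁻²
γ̇_max = √440.925 = 20.9982 s⁻¹
Solve γ̇ = πDN/h for N: N_max = γ̇_max·h/(π·D) = 20.9982 × 0.0082 / (π × 0.088) = 0.622822 rev/s = 37.3693 rpm

value=37.37 rpm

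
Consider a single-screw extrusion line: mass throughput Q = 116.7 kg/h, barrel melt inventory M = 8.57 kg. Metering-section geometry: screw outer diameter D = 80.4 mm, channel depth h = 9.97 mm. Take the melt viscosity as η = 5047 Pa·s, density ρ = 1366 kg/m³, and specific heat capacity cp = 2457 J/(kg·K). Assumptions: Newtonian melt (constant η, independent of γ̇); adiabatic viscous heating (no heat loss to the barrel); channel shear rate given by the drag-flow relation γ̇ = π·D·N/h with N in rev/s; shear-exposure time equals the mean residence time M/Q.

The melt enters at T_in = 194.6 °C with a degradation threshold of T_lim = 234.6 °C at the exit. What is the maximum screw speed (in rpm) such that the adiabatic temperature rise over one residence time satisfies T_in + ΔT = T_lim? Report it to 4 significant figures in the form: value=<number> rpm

Q_s = Q / 3600 = 116.7 / 3600 = 0.0324167 kg/s
Mean residence time: t_res = M/Q_s = 8.57 kg / 0.0324167 kg/s = 264.37 s
Geometry in SI: D = 80.4 mm → 0.0804 m, h = 9.97 mm → 0.00997 m
ΔT_a = T_lim − T_in = 234.6 °C − 194.6 °C = 40 K
Invert ΔT = ηγ̇²t_res/(ρcp) for γ̇: γ̇_max² = ΔT_a ρ cp / (η t_res) = 40·1366·2457 / (5047·264.37) = 100.617 s⁻²
γ̇_max = sqrt(100.617) = 10.0308 s⁻¹
N_max = γ̇_max h / (πD) = 10.0308·0.00997/(π·0.0804) = 0.395935 rev/s → ×60 = 23.7561 rpm

value=23.76 rpm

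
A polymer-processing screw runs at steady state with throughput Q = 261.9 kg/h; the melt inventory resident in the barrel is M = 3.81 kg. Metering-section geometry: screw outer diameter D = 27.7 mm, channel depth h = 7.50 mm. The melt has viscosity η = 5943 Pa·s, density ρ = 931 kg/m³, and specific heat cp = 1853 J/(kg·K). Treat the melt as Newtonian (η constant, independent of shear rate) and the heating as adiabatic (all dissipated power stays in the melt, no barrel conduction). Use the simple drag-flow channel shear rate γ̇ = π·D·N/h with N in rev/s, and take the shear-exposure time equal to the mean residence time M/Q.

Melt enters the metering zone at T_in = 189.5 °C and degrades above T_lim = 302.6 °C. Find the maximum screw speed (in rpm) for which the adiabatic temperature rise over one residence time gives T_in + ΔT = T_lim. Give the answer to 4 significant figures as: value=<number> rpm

Throughput in SI: Q_s = 261.9 kg/h ÷ 3600 s/h = 0.07275 kg/s
t_res = M / Q_s = 3.81 ÷ 0.07275 = 52.3711 s
Geometry in SI: D = 27.7 mm → 0.0277 m, h = 7.50 mm → 0.0075 m
Allowable rise: ΔT_a = T_lim − T_in = 302.6 − 189.5 = 113.1 K
γ̇_max² = ΔT_a·ρ·cp/(η·t_res) = 113.1·931·1853/(5943·52.3711) = 626.888 s⁻²
γ̇_max = sqrt(626.888) = 25.0377 s⁻¹
N_max = γ̇_max h / (πD) = 25.0377·0.0075/(π·0.0277) = 2.15788 rev/s → ×60 = 129.473 rpm

value=129.5 rpm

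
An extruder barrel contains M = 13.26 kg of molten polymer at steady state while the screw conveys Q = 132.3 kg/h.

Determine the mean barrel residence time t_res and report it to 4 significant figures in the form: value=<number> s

value=360.8 s

Q_s = Q / 3600 = 132.3 / 3600 = 0.03675 kg/s
Mean residence time: t_res = M/Q_s = 13.26 kg / 0.03675 kg/s = 360.816 s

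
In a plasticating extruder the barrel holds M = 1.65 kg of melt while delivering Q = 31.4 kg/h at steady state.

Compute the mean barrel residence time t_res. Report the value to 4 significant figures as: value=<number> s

Convert throughput: Q = 31.4 kg/h = 31.4/3600 = 0.00872222 kg/s
Mean residence time: t_res = M/Q_s = 1.65 kg / 0.00872222 kg/s = 189.172 s

value=189.2 s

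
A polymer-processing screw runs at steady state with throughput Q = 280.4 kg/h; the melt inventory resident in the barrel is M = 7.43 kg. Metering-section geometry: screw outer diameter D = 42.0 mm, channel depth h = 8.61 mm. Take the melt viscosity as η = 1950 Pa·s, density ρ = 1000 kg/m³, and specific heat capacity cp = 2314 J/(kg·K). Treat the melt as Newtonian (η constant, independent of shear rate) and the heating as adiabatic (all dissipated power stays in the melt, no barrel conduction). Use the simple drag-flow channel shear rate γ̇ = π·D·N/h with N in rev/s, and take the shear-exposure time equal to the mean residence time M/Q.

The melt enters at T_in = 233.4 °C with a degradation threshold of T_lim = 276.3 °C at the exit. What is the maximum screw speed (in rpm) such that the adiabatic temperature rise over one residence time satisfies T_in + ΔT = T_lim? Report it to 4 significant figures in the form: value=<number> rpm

value=90.45 rpm

Throughput in SI: Q_s = 280.4 kg/h ÷ 3600 s/h = 0.0778889 kg/s
Mean residence time: t_res = M/Q_s = 7.43 kg / 0.0778889 kg/s = 95.3923 s
Convert to metres: D = 0.042 m, h = 0.00861 m
Allowable rise: ΔT_a = T_lim − T_in = 276.3 − 233.4 = 42.9 K
γ̇_max² = ΔT_a·ρ·cp / (η·t_res) = [42.9 × 1000 × 2314] / [1950 × 95.3923] = 533.67 s⁻²
γ̇_max = sqrt(533.67) = 23.1013 s⁻¹
Solve γ̇ = πDN/h for N: N_max = γ̇_max·h/(π·D) = 23.1013 × 0.00861 / (π × 0.042) = 1.50744 rev/s = 90.4465 rpm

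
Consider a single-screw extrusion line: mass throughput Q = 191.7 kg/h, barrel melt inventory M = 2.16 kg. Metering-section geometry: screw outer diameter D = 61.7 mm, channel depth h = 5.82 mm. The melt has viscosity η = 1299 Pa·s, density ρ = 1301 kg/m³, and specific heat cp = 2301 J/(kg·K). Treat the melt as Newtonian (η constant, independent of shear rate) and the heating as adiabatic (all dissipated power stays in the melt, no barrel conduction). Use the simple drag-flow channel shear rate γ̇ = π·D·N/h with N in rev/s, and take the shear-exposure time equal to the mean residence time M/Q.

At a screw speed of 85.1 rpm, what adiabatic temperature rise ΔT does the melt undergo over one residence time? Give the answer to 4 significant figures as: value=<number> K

Throughput in SI: Q_s = 191.7 kg/h ÷ 3600 s/h = 0.05325 kg/s
t_res = M / Q_s = 2.16 / 0.05325 = 40.5634 s
D = 61.7 mm = 0.0617 m;  h = 5.82 mm = 0.00582 m;  N = 85.1 rpm / 60 = 1.41833 rev/s
Shear rate: γ̇ = πDN/h = π·0.0617·1.41833/0.00582 = 47.2379 s⁻¹
ΔT = η·γ̇²·t_res/(ρ·cp) = [1299 × 47.2379² × 40.5634] / [1301 × 2301] = 39.2763 K

value=39.28 K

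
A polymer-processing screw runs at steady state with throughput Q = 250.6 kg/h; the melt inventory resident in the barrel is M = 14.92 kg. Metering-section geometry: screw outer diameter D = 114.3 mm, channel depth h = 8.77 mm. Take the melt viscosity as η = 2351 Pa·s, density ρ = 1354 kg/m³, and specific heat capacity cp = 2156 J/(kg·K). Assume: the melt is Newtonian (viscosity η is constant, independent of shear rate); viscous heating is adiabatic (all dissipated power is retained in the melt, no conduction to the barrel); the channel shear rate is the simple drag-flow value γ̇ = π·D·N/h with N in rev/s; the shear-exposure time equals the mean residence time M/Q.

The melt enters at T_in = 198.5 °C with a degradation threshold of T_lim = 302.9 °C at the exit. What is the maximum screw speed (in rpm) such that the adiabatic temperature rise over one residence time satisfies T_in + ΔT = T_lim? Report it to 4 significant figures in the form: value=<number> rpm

value=36.04 rpm

Q_s = Q / 3600 = 250.6 / 3600 = 0.0696111 kg/s
t_res = M / Q_s = 14.92 / 0.0696111 = 214.334 s
Geometry in SI: D = 114.3 mm → 0.1143 m, h = 8.77 mm → 0.00877 m
ΔT_a = T_lim − T_in = 302.9 − 198.5 = 104.4 K
Invert ΔT = ηγ̇²t_res/(ρcp) for γ̇: γ̇_max² = ΔT_a ρ cp / (η t_res) = 104.4·1354·2156 / (2351·214.334) = 604.818 s⁻²
γ̇_max = √604.818 = 24.5931 s⁻¹
Solve γ̇ = πDN/h for N: N_max = γ̇_max·h/(π·D) = 24.5931 × 0.00877 / (π × 0.1143) = 0.600642 rev/s = 36.0385 rpm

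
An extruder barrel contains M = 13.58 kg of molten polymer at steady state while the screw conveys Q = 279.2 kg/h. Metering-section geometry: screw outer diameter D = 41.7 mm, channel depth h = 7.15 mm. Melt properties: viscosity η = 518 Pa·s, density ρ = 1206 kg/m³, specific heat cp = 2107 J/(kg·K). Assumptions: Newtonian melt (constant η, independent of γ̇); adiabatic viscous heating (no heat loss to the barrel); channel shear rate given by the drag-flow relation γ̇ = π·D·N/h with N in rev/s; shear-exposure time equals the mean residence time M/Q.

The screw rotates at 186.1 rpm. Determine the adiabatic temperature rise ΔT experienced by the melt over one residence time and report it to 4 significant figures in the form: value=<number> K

Convert throughput: Q = 279.2 kg/h = 279.2/3600 = 0.0775556 kg/s
Mean residence time: t_res = M/Q_s = 13.58 kg / 0.0775556 kg/s = 175.1 s
Geometry in metres: D = 41.7 mm → 0.0417 m, h = 7.15 mm → 0.00715 m; screw speed N = 186.1 rpm = 3.10167 rev/s
γ̇ = π D N / h = (π)(0.0417)(3.10167) / 0.00715 = 56.8297 s⁻¹
ΔT = η·γ̇²·t_res / (ρ·cp) = 518 · (56.8297)² · 175.1 / (1206 · 2107) = 115.28 K

value=115.3 K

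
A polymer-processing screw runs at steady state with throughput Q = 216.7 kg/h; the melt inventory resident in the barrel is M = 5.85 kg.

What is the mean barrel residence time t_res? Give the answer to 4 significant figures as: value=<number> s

value=97.19 s

Throughput in SI: Q_s = 216.7 kg/h ÷ 3600 s/h = 0.0601944 kg/s
t_res = M / Q_s = 5.85 / 0.0601944 = 97.185 s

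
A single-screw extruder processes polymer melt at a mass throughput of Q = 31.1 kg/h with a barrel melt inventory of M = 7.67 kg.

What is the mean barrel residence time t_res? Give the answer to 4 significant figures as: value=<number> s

value=887.8 s

Q_s = Q / 3600 = 31.1 / 3600 = 0.00863889 kg/s
t_res = M / Q_s = 7.67 / 0.00863889 = 887.846 s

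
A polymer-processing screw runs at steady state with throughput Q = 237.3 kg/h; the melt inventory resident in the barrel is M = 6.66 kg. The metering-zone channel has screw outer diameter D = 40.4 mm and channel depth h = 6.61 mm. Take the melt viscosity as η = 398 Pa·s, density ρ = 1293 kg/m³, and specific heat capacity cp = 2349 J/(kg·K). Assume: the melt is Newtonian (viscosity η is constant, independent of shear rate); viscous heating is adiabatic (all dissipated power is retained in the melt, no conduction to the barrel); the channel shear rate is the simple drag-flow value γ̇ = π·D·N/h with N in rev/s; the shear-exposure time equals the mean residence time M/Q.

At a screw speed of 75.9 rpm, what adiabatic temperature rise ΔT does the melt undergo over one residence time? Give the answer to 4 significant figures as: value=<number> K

value=7.811 K

Throughput in SI: Q_s = 237.3 kg/h ÷ 3600 s/h = 0.0659167 kg/s
Mean residence time: t_res = M/Q_s = 6.66 kg / 0.0659167 kg/s = 101.037 s
Geometry in metres: D = 40.4 mm → 0.0404 m, h = 6.61 mm → 0.00661 m; screw speed N = 75.9 rpm = 1.265 rev/s
γ̇ = π·D·N / h = π · 0.0404 · 1.265 / 0.00661 = 24.2896 s⁻¹
ΔT = η·γ̇²·t_res/(ρ·cp) = [398 × 24.2896² × 101.037] / [1293 × 2349] = 7.81126 K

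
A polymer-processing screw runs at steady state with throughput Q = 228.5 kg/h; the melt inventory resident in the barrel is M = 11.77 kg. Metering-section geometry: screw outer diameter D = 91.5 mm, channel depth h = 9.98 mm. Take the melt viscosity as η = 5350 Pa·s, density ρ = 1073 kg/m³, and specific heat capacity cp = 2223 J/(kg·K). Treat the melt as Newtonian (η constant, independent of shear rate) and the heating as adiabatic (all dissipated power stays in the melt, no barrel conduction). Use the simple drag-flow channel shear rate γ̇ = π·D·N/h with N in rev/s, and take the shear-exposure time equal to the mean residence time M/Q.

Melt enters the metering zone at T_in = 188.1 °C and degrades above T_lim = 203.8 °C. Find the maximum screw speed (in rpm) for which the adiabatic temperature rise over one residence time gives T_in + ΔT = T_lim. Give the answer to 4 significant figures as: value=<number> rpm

Throughput in SI: Q_s = 228.5 kg/h ÷ 3600 s/h = 0.0634722 kg/s
t_res = M / Q_s = 11.77 ÷ 0.0634722 = 185.435 s
D = 91.5 mm = 0.0915 m;  h = 9.98 mm = 0.00998 m
ΔT_a = T_lim − T_in = 203.8 °C − 188.1 °C = 15.7 K
γ̇_max² = ΔT_a·ρ·cp/(η·t_res) = 15.7·1073·2223/(5350·185.435) = 37.7479 s⁻²
γ̇_max = √37.7479 = 6.14393 s⁻¹
N_max = γ̇_max·h / (π·D) = 6.14393 · 0.00998 / (π · 0.0915) = 0.213307 rev/s = 12.7984 rpm

value=12.80 rpm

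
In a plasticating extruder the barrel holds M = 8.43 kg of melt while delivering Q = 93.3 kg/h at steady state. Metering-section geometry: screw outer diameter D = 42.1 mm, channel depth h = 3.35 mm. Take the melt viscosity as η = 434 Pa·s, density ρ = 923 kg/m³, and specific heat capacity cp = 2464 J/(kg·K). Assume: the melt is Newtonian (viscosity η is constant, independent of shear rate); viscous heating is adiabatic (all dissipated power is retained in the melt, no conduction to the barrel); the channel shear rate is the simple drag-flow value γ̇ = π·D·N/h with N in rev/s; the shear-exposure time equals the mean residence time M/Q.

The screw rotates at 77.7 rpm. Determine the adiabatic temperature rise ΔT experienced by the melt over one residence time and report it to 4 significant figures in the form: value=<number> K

Convert throughput: Q = 93.3 kg/h = 93.3/3600 = 0.0259167 kg/s
t_res = M / Q_s = 8.43 ÷ 0.0259167 = 325.273 s
Convert to SI: D = 0.0421 m, h = 0.00335 m, N = 77.7/60 = 1.295 rev/s
γ̇ = π·D·N / h = π · 0.0421 · 1.295 / 0.00335 = 51.1278 s⁻¹
ΔT = η·γ̇²·t_res/(ρ·cp) = [434 × 51.1278² × 325.273] / [923 × 2464] = 162.259 K

value=162.3 K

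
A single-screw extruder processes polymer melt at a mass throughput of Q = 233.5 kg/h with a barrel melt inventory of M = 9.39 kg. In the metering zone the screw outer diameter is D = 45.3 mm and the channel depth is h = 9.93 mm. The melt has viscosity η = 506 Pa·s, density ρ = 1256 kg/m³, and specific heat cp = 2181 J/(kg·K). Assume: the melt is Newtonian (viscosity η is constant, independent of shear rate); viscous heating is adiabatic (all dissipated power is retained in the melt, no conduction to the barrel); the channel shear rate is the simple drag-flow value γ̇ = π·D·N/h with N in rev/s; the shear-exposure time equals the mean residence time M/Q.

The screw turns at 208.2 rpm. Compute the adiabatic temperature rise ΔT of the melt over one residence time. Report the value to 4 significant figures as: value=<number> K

Throughput in SI: Q_s = 233.5 kg/h ÷ 3600 s/h = 0.0648611 kg/s
t_res = M / Q_s = 9.39 / 0.0648611 = 144.771 s
Convert to SI: D = 0.0453 m, h = 0.00993 m, N = 208.2/60 = 3.47 rev/s
γ̇ = π·D·N / h = π · 0.0453 · 3.47 / 0.00993 = 49.7311 s⁻¹
Adiabatic rise: ΔT = η γ̇² t_res / (ρ cp) = 506·(49.7311)²·144.771 / (1256·2181) = 66.1368 K

value=66.14 K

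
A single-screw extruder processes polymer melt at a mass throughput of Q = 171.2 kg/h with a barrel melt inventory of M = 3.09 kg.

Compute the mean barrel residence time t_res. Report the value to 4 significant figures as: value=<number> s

Throughput in SI: Q_s = 171.2 kg/h ÷ 3600 s/h = 0.0475556 kg/s
Mean residence time: t_res = M/Q_s = 3.09 kg / 0.0475556 kg/s = 64.9766 s

value=64.98 s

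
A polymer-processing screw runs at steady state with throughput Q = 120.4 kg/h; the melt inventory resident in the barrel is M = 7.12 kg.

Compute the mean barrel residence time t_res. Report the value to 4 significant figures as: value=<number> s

Convert throughput: Q = 120.4 kg/h = 120.4/3600 = 0.0334444 kg/s
Mean residence time: t_res = M/Q_s = 7.12 kg / 0.0334444 kg/s = 212.89 s

value=212.9 s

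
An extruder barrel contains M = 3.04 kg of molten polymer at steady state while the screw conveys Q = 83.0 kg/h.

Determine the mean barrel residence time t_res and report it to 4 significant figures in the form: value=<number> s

value=131.9 s

Throughput in SI: Q_s = 83.0 kg/h ÷ 3600 s/h = 0.0230556 kg/s
Mean residence time: t_res = M/Q_s = 3.04 kg / 0.0230556 kg/s = 131.855 s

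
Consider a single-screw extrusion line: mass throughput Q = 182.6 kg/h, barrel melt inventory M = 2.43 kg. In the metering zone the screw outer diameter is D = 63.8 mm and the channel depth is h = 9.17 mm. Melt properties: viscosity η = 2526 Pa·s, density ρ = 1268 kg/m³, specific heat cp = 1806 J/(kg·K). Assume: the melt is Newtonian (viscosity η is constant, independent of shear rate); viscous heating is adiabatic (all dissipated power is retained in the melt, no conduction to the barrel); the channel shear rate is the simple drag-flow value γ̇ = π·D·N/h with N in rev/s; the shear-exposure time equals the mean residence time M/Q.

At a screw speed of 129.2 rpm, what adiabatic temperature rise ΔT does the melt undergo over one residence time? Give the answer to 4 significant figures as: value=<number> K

value=117.1 K

Throughput in SI: Q_s = 182.6 kg/h ÷ 3600 s/h = 0.0507222 kg/s
t_res = M / Q_s = 2.43 / 0.0507222 = 47.908 s
D = 63.8 mm = 0.0638 m;  h = 9.17 mm = 0.00917 m;  N = 129.2 rpm / 60 = 2.15333 rev/s
Shear rate: γ̇ = πDN/h = π·0.0638·2.15333/0.00917 = 47.0666 s⁻¹
Adiabatic rise: ΔT = η γ̇² t_res / (ρ cp) = 2526·(47.0666)²·47.908 / (1268·1806) = 117.066 K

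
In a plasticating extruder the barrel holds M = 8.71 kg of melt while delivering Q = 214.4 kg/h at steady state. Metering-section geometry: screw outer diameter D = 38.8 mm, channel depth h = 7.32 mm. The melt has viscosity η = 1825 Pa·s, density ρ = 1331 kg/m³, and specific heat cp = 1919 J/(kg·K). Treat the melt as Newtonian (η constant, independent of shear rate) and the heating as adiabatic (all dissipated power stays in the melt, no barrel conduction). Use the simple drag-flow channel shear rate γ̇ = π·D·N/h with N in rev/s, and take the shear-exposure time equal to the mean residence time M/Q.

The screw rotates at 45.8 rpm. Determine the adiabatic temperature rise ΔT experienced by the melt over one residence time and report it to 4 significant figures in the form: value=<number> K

value=16.88 K

Q_s = Q / 3600 = 214.4 / 3600 = 0.0595556 kg/s
t_res = M / Q_s = 8.71 / 0.0595556 = 146.25 s
D = 38.8 mm = 0.0388 m;  h = 7.32 mm = 0.00732 m;  N = 45.8 rpm / 60 = 0.763333 rev/s
Shear rate: γ̇ = πDN/h = π·0.0388·0.763333/0.00732 = 12.7111 s⁻¹
ΔT = η·γ̇²·t_res/(ρ·cp) = [1825 × 12.7111² × 146.25] / [1331 × 1919] = 16.884 K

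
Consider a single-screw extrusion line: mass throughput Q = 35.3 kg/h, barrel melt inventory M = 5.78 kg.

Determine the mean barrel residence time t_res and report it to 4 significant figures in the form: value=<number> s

Throughput in SI: Q_s = 35.3 kg/h ÷ 3600 s/h = 0.00980556 kg/s
t_res = M / Q_s = 5.78 ÷ 0.00980556 = 589.462 s

value=589.5 s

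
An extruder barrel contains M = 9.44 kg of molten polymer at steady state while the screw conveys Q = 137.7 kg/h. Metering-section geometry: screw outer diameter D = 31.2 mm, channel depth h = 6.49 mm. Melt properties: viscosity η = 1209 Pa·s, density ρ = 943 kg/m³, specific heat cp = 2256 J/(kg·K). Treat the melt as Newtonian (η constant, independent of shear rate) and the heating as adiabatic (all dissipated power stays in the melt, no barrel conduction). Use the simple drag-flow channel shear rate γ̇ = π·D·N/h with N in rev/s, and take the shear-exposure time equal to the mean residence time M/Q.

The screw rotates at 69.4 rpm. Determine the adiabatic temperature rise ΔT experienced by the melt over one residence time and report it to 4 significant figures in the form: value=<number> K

value=42.80 K

Convert throughput: Q = 137.7 kg/h = 137.7/3600 = 0.03825 kg/s
t_res = M / Q_s = 9.44 ÷ 0.03825 = 246.797 s
Geometry in metres: D = 31.2 mm → 0.0312 m, h = 6.49 mm → 0.00649 m; screw speed N = 69.4 rpm = 1.15667 rev/s
γ̇ = π·D·N / h = π · 0.0312 · 1.15667 / 0.00649 = 17.469 s⁻¹
Adiabatic rise: ΔT = η γ̇² t_res / (ρ cp) = 1209·(17.469)²·246.797 / (943·2256) = 42.8008 K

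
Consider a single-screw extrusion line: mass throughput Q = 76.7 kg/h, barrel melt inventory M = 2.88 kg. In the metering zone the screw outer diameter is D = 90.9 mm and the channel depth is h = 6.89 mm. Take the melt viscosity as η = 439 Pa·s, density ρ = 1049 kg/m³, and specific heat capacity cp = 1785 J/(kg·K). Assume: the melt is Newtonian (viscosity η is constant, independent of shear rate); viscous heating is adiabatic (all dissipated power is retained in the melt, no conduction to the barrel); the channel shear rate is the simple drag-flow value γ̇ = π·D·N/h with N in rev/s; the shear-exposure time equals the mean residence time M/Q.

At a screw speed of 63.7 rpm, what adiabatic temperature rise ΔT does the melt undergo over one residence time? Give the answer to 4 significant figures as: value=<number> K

value=61.36 K

Convert throughput: Q = 76.7 kg/h = 76.7/3600 = 0.0213056 kg/s
t_res = M / Q_s = 2.88 / 0.0213056 = 135.176 s
Geometry in metres: D = 90.9 mm → 0.0909 m, h = 6.89 mm → 0.00689 m; screw speed N = 63.7 rpm = 1.06167 rev/s
Shear rate: γ̇ = πDN/h = π·0.0909·1.06167/0.00689 = 44.003 s⁻¹
ΔT = η·γ̇²·t_res / (ρ·cp) = 439 · (44.003)² · 135.176 / (1049 · 1785) = 61.3643 K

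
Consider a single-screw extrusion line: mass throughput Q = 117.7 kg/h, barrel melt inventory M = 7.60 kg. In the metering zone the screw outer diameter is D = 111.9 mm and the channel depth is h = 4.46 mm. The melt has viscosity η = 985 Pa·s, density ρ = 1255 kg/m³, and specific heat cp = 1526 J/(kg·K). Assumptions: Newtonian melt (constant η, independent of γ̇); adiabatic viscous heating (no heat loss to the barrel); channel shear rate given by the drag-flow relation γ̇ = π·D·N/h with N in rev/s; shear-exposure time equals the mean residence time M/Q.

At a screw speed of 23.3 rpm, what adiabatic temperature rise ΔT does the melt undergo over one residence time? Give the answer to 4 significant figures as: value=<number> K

value=112.0 K

Convert throughput: Q = 117.7 kg/h = 117.7/3600 = 0.0326944 kg/s
Mean residence time: t_res = M/Q_s = 7.60 kg / 0.0326944 kg/s = 232.455 s
D = 111.9 mm = 0.1119 m;  h = 4.46 mm = 0.00446 m;  N = 23.3 rpm / 60 = 0.388333 rev/s
Shear rate: γ̇ = πDN/h = π·0.1119·0.388333/0.00446 = 30.609 s⁻¹
Adiabatic rise: ΔT = η γ̇² t_res / (ρ cp) = 985·(30.609)²·232.455 / (1255·1526) = 112.015 K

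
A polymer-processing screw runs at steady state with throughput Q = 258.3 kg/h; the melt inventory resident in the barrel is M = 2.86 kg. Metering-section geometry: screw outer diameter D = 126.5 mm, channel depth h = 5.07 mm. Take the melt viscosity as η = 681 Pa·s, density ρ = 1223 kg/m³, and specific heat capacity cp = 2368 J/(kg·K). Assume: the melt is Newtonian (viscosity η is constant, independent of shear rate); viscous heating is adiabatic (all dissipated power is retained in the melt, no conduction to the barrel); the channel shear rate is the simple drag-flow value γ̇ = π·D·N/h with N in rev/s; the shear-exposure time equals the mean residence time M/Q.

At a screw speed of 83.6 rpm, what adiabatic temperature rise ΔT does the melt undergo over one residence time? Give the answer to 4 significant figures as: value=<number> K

value=111.8 K

Convert throughput: Q = 258.3 kg/h = 258.3/3600 = 0.07175 kg/s
t_res = M / Q_s = 2.86 ÷ 0.07175 = 39.8606 s
D = 126.5 mm = 0.1265 m;  h = 5.07 mm = 0.00507 m;  N = 83.6 rpm / 60 = 1.39333 rev/s
Shear rate: γ̇ = πDN/h = π·0.1265·1.39333/0.00507 = 109.216 s⁻¹
Adiabatic rise: ΔT = η γ̇² t_res / (ρ cp) = 681·(109.216)²·39.8606 / (1223·2368) = 111.804 K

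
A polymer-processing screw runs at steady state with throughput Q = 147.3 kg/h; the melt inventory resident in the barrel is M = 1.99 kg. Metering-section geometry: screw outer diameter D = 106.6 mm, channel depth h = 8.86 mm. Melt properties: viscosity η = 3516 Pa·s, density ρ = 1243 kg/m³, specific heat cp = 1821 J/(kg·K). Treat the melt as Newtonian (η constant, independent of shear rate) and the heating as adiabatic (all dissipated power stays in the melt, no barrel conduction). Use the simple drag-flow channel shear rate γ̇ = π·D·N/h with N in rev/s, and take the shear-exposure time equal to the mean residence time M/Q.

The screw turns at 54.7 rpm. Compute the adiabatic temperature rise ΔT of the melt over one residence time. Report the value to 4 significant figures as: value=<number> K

Q_s = Q / 3600 = 147.3 / 3600 = 0.0409167 kg/s
t_res = M / Q_s = 1.99 / 0.0409167 = 48.6354 s
Convert to SI: D = 0.1066 m, h = 0.00886 m, N = 54.7/60 = 0.911667 rev/s
γ̇ = π·D·N / h = π · 0.1066 · 0.911667 / 0.00886 = 34.4595 s⁻¹
ΔT = η·γ̇²·t_res/(ρ·cp) = [3516 × 34.4595² × 48.6354] / [1243 × 1821] = 89.7097 K

value=89.71 K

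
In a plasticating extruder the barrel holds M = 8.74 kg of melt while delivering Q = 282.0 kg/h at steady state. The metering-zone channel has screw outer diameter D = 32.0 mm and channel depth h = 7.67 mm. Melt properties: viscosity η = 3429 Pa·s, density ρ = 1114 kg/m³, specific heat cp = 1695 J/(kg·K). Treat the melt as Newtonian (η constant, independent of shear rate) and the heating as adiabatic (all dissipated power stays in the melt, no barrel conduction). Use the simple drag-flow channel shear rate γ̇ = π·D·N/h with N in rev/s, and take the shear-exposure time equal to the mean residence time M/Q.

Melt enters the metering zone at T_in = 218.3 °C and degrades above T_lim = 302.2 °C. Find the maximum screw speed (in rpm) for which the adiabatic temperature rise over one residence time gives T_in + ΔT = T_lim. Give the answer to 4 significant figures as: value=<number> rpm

value=93.15 rpm

Q_s = Q / 3600 = 282.0 / 3600 = 0.0783333 kg/s
Mean residence time: t_res = M/Q_s = 8.74 kg / 0.0783333 kg/s = 111.574 s
Convert to metres: D = 0.032 m, h = 0.00767 m
ΔT_a = T_lim − T_in = 302.2 − 218.3 = 83.9 K
Invert ΔT = ηγ̇²t_res/(ρcp) for γ̇: γ̇_max² = ΔT_a ρ cp / (η t_res) = 83.9·1114·1695 / (3429·111.574) = 414.08 s⁻²
Take the square root: γ̇_max = √(414.08) = 20.349 s⁻¹
Solve γ̇ = πDN/h for N: N_max = γ̇_max·h/(π·D) = 20.349 × 0.00767 / (π × 0.032) = 1.55252 rev/s = 93.1513 rpm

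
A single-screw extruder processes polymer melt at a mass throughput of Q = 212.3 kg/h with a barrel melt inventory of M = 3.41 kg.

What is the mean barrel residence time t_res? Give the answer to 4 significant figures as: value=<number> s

value=57.82 s

Q_s = Q / 3600 = 212.3 / 3600 = 0.0589722 kg/s
Mean residence time: t_res = M/Q_s = 3.41 kg / 0.0589722 kg/s = 57.8238 s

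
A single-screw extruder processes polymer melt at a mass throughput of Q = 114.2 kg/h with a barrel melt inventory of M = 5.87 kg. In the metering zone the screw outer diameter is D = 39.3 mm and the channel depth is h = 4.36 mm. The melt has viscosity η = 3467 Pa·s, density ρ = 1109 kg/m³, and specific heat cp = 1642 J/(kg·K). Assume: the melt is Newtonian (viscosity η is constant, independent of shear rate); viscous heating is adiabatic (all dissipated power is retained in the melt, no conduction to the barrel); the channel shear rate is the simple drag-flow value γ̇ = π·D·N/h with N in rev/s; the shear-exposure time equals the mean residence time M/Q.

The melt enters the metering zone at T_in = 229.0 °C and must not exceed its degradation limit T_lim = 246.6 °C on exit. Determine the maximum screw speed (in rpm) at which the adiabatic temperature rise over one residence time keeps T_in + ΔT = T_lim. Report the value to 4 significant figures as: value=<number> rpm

Throughput in SI: Q_s = 114.2 kg/h ÷ 3600 s/h = 0.0317222 kg/s
t_res = M / Q_s = 5.87 ÷ 0.0317222 = 185.044 s
D = 39.3 mm = 0.0393 m;  h = 4.36 mm = 0.00436 m
ΔT_a = T_lim − T_in = 246.6 − 229.0 = 17.6 K
γ̇_max² = ΔT_a·ρ·cp / (η·t_res) = [17.6 × 1109 × 1642] / [3467 × 185.044] = 49.9562 s⁻²
Take the square root: γ̇_max = √(49.9562) = 7.06797 s⁻¹
N_max = γ̇_max h / (πD) = 7.06797·0.00436/(π·0.0393) = 0.249597 rev/s → ×60 = 14.9758 rpm

value=14.98 rpm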